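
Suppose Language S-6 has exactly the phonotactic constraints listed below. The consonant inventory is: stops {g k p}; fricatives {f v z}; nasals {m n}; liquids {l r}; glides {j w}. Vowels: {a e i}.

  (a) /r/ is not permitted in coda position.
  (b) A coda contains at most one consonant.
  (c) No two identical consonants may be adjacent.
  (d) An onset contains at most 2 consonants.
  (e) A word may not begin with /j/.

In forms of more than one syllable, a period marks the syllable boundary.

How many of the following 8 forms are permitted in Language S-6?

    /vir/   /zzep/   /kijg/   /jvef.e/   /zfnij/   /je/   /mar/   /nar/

0

/vir/ — violates constraint (a): syllable 1 coda contains /r/ → not permitted
/zzep/ — violates constraint (c): adjacent identical consonants /zz/ → not permitted
/kijg/ — violates constraint (b): syllable 1 coda /jg/ has 2 consonants (> 1) → not permitted
/jvef.e/ — violates constraint (e): word begins with /j/ → not permitted
/zfnij/ — violates constraint (d): syllable 1 onset /zfn/ has 3 consonants (> 2) → not permitted
/je/ — violates constraint (e): word begins with /j/ → not permitted
/mar/ — violates constraint (a): syllable 1 coda contains /r/ → not permitted
/nar/ — violates constraint (a): syllable 1 coda contains /r/ → not permitted
No form is permitted → 0.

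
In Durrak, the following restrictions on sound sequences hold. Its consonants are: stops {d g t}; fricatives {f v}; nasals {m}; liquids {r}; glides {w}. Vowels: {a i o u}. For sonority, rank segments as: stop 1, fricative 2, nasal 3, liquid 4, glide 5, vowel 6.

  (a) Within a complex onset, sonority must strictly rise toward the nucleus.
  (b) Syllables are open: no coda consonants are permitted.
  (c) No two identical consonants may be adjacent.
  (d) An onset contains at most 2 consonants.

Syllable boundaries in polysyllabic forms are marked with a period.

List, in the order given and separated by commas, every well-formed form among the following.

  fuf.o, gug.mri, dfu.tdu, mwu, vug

mwu

fuf.o — violates constraint (b): syllable 1 coda /f/ has 1 consonant (> 0) → ill-formed
gug.mri — violates constraint (b): syllable 1 coda /g/ has 1 consonant (> 0) → ill-formed
dfu.tdu — violates constraint (a): syllable 2 onset /td/: /t/ (stop, 1) → /d/ (stop, 1) does not rise → ill-formed
mwu — σ1 onset /mw/ (3→5 rises), coda /∅/ ok → well-formed
vug — violates constraint (b): syllable 1 coda /g/ has 1 consonant (> 0) → ill-formed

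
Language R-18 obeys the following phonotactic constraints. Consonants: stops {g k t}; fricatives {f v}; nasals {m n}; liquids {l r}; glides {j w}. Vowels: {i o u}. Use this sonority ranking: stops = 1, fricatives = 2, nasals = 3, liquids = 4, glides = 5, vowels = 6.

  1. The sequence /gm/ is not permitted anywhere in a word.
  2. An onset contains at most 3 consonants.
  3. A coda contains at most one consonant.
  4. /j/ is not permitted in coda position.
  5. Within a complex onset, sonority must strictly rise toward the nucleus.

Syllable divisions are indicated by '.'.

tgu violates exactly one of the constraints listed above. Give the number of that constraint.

5

tgu: syllable 1 onset /tg/: /t/ (stop, 1) → /g/ (stop, 1) does not rise.
This is a violation of constraint 5: "Within a complex onset, sonority must strictly rise toward the nucleus."
The remaining constraints (1, 2, 3, 4) are satisfied.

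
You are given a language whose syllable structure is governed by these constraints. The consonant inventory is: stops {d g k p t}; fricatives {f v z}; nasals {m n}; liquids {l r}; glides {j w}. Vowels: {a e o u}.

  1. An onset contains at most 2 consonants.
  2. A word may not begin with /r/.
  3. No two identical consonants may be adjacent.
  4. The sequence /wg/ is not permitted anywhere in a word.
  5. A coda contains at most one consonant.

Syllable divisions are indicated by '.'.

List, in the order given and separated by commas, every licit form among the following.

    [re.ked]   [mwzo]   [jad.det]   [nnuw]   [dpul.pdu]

[dpul.pdu]

[re.ked] — violates constraint 2: word begins with /r/ → illicit
[mwzo] — violates constraint 1: syllable 1 onset /mwz/ has 3 consonants (> 2) → illicit
[jad.det] — violates constraint 3: adjacent identical consonants /dd/ → illicit
[nnuw] — violates constraint 3: adjacent identical consonants /nn/ → illicit
[dpul.pdu] — σ1 onset /dp/ (2C), coda /l/ ok; σ2 onset /pd/ (2C), coda /∅/ ok → licit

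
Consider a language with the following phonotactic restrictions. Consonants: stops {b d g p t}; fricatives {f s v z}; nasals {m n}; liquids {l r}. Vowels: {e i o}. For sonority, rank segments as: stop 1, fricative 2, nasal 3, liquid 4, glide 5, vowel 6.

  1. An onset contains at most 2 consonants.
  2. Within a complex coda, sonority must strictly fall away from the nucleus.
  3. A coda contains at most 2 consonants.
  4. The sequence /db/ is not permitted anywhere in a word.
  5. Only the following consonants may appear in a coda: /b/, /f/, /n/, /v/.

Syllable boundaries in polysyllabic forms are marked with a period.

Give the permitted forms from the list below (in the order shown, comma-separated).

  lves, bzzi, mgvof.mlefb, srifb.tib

lves — violates constraint 5: syllable 1 coda contains /s/, which is not a licensed coda consonant → not permitted
bzzi — violates constraint 1: syllable 1 onset /bzz/ has 3 consonants (> 2) → not permitted
mgvof.mlefb — violates constraint 1: syllable 1 onset /mgv/ has 3 consonants (> 2) → not permitted
srifb.tib — σ1 onset /sr/ (2C), coda /fb/ (2→1 falls) ok; σ2 onset /t/, coda /b/ ok → permitted

srifb.tib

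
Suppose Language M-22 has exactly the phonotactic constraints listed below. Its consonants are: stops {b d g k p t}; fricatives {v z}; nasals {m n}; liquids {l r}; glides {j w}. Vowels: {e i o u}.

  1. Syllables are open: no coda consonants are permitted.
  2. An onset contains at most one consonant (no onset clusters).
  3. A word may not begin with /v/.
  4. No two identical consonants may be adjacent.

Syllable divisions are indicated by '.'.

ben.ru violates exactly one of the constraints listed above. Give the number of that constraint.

ben.ru: syllable 1 coda /n/ has 1 consonant (> 0).
This is a violation of constraint 1: "Syllables are open: no coda consonants are permitted."
The remaining constraints (2, 3, 4) are satisfied.

1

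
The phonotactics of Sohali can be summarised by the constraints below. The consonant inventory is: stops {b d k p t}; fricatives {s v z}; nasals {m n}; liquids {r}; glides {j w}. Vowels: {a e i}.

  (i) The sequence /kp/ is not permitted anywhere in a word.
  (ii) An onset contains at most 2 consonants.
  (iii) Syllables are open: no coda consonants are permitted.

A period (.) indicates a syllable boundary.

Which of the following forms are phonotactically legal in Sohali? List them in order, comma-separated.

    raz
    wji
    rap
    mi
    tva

wji, mi, tva

raz — violates constraint (iii): syllable 1 coda /z/ has 1 consonant (> 0) → phonotactically illegal
wji — σ1 onset /wj/ (2C), coda /∅/ ok → phonotactically legal
rap — violates constraint (iii): syllable 1 coda /p/ has 1 consonant (> 0) → phonotactically illegal
mi — σ1 onset /m/, coda /∅/ ok → phonotactically legal
tva — σ1 onset /tv/ (2C), coda /∅/ ok → phonotactically legal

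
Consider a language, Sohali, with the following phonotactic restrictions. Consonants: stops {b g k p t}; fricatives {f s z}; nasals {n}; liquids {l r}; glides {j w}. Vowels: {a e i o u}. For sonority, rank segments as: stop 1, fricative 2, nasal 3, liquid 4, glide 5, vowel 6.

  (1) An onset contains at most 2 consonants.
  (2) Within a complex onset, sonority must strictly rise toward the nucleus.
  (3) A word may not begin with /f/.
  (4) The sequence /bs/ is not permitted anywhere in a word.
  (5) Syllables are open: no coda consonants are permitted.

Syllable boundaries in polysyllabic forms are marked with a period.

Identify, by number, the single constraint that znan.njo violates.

znan.njo: syllable 1 coda /n/ has 1 consonant (> 0).
This is a violation of constraint 5: "Syllables are open: no coda consonants are permitted."
The remaining constraints (1, 2, 3, 4) are satisfied.

5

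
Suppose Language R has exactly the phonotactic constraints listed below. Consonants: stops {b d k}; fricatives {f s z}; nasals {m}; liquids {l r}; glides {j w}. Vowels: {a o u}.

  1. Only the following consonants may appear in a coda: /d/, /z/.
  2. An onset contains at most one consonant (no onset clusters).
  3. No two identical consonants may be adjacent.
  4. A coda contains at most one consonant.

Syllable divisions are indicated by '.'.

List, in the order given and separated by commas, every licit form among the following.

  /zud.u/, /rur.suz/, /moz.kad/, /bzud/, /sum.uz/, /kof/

/zud.u/, /moz.kad/

/zud.u/ — σ1 onset /z/, coda /d/ ok; σ2 onset /∅/, coda /∅/ ok → licit
/rur.suz/ — violates constraint 1: syllable 1 coda contains /r/, which is not a licensed coda consonant → illicit
/moz.kad/ — σ1 onset /m/, coda /z/ ok; σ2 onset /k/, coda /d/ ok → licit
/bzud/ — violates constraint 2: syllable 1 onset /bz/ has 2 consonants (> 1) → illicit
/sum.uz/ — violates constraint 1: syllable 1 coda contains /m/, which is not a licensed coda consonant → illicit
/kof/ — violates constraint 1: syllable 1 coda contains /f/, which is not a licensed coda consonant → illicit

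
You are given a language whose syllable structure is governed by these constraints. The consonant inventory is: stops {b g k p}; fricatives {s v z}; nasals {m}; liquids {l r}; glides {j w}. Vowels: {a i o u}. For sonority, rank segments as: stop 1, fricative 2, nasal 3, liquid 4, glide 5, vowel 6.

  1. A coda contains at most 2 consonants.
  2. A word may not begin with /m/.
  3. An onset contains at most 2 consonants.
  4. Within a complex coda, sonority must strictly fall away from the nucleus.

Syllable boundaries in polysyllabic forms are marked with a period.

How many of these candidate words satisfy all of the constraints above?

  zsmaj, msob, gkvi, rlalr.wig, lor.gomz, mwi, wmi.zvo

zsmaj — violates constraint 3: syllable 1 onset /zsm/ has 3 consonants (> 2) → not permitted
msob — violates constraint 2: word begins with /m/ → not permitted
gkvi — violates constraint 3: syllable 1 onset /gkv/ has 3 consonants (> 2) → not permitted
rlalr.wig — violates constraint 4: syllable 1 coda /lr/: /l/ (liquid, 4) → /r/ (liquid, 4) does not fall → not permitted
lor.gomz — σ1 onset /l/, coda /r/ ok; σ2 onset /g/, coda /mz/ (3→2 falls) ok → permitted
mwi — violates constraint 2: word begins with /m/ → not permitted
wmi.zvo — σ1 onset /wm/ (2C), coda /∅/ ok; σ2 onset /zv/ (2C), coda /∅/ ok → permitted
Permitted: lor.gomz, wmi.zvo → 2.

2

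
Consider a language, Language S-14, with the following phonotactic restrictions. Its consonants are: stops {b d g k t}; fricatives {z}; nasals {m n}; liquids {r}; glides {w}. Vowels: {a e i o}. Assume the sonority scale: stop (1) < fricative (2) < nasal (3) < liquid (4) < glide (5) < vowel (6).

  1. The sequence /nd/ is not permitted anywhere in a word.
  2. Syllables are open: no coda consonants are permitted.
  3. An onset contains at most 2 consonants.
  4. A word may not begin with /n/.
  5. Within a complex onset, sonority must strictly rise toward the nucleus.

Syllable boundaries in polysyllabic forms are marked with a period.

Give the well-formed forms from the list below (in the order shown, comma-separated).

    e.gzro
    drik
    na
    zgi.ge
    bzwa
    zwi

zwi

e.gzro — violates constraint 3: syllable 2 onset /gzr/ has 3 consonants (> 2) → ill-formed
drik — violates constraint 2: syllable 1 coda /k/ has 1 consonant (> 0) → ill-formed
na — violates constraint 4: word begins with /n/ → ill-formed
zgi.ge — violates constraint 5: syllable 1 onset /zg/: /z/ (fricative, 2) → /g/ (stop, 1) does not rise → ill-formed
bzwa — violates constraint 3: syllable 1 onset /bzw/ has 3 consonants (> 2) → ill-formed
zwi — σ1 onset /zw/ (2→5 rises), coda /∅/ ok → well-formed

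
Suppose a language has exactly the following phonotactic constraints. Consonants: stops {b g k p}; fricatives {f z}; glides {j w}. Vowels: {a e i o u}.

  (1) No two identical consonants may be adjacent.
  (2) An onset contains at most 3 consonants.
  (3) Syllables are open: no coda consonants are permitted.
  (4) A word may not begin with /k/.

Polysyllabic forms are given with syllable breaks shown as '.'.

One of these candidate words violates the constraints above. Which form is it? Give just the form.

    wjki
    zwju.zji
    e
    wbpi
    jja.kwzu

jja.kwzu

wjki — σ1 onset /wjk/ (3C), coda /∅/ ok → phonotactically legal
zwju.zji — σ1 onset /zwj/ (3C), coda /∅/ ok; σ2 onset /zj/ (2C), coda /∅/ ok → phonotactically legal
e — σ1 onset /∅/, coda /∅/ ok → phonotactically legal
wbpi — σ1 onset /wbp/ (3C), coda /∅/ ok → phonotactically legal
jja.kwzu — violates constraint 1: adjacent identical consonants /jj/ → phonotactically illegal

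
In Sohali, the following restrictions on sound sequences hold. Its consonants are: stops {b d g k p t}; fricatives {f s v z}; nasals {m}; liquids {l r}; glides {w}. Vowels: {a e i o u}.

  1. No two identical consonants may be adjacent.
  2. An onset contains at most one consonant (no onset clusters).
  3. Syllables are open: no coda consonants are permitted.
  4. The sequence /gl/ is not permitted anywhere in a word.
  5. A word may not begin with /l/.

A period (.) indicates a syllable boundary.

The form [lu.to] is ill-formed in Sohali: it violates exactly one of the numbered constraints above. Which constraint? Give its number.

[lu.to]: word begins with /l/.
This is a violation of constraint 5: "A word may not begin with /l/."
The remaining constraints (1, 2, 3, 4) are satisfied.

5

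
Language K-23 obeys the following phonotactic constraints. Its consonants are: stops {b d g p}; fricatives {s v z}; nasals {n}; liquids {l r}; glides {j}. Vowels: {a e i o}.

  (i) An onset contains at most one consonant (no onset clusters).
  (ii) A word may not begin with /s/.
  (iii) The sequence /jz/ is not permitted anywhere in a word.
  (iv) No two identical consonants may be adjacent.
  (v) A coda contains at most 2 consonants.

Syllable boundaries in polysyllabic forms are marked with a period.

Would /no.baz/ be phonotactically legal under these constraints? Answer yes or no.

/no.baz/ — σ1 onset /n/, coda /∅/ ok; σ2 onset /b/, coda /z/ ok → phonotactically legal

yes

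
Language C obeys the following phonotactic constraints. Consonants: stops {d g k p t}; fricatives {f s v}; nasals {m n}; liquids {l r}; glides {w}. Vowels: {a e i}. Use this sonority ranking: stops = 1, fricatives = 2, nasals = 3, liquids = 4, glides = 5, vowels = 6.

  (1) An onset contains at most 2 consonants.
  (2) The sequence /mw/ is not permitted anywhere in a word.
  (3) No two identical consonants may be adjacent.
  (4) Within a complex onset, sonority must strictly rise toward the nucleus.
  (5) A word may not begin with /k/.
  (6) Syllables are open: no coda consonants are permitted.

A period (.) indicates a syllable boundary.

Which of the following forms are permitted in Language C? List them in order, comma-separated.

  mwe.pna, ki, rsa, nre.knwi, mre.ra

mre.ra

mwe.pna — violates constraint 2: contains banned sequence /mw/ → not permitted
ki — violates constraint 5: word begins with /k/ → not permitted
rsa — violates constraint 4: syllable 1 onset /rs/: /r/ (liquid, 4) → /s/ (fricative, 2) does not rise → not permitted
nre.knwi — violates constraint 1: syllable 2 onset /knw/ has 3 consonants (> 2) → not permitted
mre.ra — σ1 onset /mr/ (3→4 rises), coda /∅/ ok; σ2 onset /r/, coda /∅/ ok → permitted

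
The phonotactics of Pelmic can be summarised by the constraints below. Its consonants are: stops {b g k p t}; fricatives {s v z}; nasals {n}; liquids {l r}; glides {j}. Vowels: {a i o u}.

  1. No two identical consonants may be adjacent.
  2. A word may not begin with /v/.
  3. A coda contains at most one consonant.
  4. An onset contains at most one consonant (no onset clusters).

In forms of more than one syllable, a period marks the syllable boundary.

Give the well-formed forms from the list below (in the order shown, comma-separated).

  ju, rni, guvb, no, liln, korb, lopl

ju — σ1 onset /j/, coda /∅/ ok → well-formed
rni — violates constraint 4: syllable 1 onset /rn/ has 2 consonants (> 1) → ill-formed
guvb — violates constraint 3: syllable 1 coda /vb/ has 2 consonants (> 1) → ill-formed
no — σ1 onset /n/, coda /∅/ ok → well-formed
liln — violates constraint 3: syllable 1 coda /ln/ has 2 consonants (> 1) → ill-formed
korb — violates constraint 3: syllable 1 coda /rb/ has 2 consonants (> 1) → ill-formed
lopl — violates constraint 3: syllable 1 coda /pl/ has 2 consonants (> 1) → ill-formed

ju, no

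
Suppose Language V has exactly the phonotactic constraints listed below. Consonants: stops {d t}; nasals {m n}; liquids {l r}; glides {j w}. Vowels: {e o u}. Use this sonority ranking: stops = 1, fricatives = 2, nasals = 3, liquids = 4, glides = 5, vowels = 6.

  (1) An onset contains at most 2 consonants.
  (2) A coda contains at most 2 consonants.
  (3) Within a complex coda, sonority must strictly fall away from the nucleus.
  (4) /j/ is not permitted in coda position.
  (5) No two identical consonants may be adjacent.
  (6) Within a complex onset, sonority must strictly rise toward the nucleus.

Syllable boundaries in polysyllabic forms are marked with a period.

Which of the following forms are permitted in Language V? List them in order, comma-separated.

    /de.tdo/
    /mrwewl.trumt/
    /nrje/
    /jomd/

/de.tdo/ — violates constraint 6: syllable 2 onset /td/: /t/ (stop, 1) → /d/ (stop, 1) does not rise → not permitted
/mrwewl.trumt/ — violates constraint 1: syllable 1 onset /mrw/ has 3 consonants (> 2) → not permitted
/nrje/ — violates constraint 1: syllable 1 onset /nrj/ has 3 consonants (> 2) → not permitted
/jomd/ — σ1 onset /j/, coda /md/ (3→1 falls) ok → permitted

/jomd/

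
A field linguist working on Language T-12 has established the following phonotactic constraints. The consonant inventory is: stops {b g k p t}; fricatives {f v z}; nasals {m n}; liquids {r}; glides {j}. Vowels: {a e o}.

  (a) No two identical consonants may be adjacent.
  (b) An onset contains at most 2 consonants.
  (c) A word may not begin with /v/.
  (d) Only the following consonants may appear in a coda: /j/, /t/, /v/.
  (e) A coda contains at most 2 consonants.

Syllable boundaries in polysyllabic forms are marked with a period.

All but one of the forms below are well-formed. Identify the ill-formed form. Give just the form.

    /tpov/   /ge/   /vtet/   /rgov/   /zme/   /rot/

/tpov/ — σ1 onset /tp/ (2C), coda /v/ ok → well-formed
/ge/ — σ1 onset /g/, coda /∅/ ok → well-formed
/vtet/ — violates constraint (c): word begins with /v/ → ill-formed
/rgov/ — σ1 onset /rg/ (2C), coda /v/ ok → well-formed
/zme/ — σ1 onset /zm/ (2C), coda /∅/ ok → well-formed
/rot/ — σ1 onset /r/, coda /t/ ok → well-formed

/vtet/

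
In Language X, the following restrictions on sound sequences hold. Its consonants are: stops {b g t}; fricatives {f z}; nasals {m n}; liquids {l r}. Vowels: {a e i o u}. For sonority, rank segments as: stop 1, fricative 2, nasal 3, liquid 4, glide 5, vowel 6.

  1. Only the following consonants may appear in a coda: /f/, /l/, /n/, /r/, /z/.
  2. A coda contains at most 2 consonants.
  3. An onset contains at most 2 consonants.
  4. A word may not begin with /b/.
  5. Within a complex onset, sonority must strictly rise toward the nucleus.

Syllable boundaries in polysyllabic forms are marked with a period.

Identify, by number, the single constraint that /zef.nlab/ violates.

/zef.nlab/: syllable 2 coda contains /b/, which is not a licensed coda consonant.
This is a violation of constraint 1: "Only the following consonants may appear in a coda: /f/, /l/, /n/, /r/, /z/."
The remaining constraints (2, 3, 4, 5) are satisfied.

1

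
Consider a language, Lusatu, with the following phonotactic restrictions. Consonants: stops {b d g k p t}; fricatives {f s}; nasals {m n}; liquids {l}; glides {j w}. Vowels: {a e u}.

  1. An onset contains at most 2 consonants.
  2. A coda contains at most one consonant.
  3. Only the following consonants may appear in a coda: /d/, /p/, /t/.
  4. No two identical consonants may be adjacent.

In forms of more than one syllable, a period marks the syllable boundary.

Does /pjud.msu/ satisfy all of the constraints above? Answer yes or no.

/pjud.msu/ — σ1 onset /pj/ (2C), coda /d/ ok; σ2 onset /ms/ (2C), coda /∅/ ok → well-formed

yes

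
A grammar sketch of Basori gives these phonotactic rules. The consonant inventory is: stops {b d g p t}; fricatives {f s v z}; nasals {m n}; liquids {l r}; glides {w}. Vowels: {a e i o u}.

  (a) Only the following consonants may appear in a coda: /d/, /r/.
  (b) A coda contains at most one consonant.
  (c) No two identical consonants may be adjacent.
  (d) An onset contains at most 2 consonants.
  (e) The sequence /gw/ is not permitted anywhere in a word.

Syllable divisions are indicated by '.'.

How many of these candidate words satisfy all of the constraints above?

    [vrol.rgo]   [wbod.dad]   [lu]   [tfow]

1

[vrol.rgo] — violates constraint (a): syllable 1 coda contains /l/, which is not a licensed coda consonant → ill-formed
[wbod.dad] — violates constraint (c): adjacent identical consonants /dd/ → ill-formed
[lu] — σ1 onset /l/, coda /∅/ ok → well-formed
[tfow] — violates constraint (a): syllable 1 coda contains /w/, which is not a licensed coda consonant → ill-formed
Well-formed: [lu] → 1.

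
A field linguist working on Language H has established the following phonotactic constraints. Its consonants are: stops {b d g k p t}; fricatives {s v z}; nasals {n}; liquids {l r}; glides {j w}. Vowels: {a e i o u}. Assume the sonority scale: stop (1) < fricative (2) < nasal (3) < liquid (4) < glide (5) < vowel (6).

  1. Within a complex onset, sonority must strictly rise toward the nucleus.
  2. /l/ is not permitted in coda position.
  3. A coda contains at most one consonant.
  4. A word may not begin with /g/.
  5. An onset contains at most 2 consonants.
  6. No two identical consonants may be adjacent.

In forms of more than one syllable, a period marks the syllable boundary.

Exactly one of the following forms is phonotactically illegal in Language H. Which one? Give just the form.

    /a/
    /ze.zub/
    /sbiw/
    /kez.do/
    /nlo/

/a/ — σ1 onset /∅/, coda /∅/ ok → phonotactically legal
/ze.zub/ — σ1 onset /z/, coda /∅/ ok; σ2 onset /z/, coda /b/ ok → phonotactically legal
/sbiw/ — violates constraint 1: syllable 1 onset /sb/: /s/ (fricative, 2) → /b/ (stop, 1) does not rise → phonotactically illegal
/kez.do/ — σ1 onset /k/, coda /z/ ok; σ2 onset /d/, coda /∅/ ok → phonotactically legal
/nlo/ — σ1 onset /nl/ (3→4 rises), coda /∅/ ok → phonotactically legal

/sbiw/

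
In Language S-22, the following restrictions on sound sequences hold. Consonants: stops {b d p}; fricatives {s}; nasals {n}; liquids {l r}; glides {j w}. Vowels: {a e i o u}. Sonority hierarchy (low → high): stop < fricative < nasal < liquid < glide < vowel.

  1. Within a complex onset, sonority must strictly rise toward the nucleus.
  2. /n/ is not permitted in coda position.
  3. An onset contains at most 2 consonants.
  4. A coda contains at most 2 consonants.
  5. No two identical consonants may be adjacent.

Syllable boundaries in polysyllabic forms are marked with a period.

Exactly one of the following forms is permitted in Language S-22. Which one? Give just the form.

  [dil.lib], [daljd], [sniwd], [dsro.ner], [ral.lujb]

[dil.lib] — violates constraint 5: adjacent identical consonants /ll/ → not permitted
[daljd] — violates constraint 4: syllable 1 coda /ljd/ has 3 consonants (> 2) → not permitted
[sniwd] — σ1 onset /sn/ (2→3 rises), coda /wd/ (2C) ok → permitted
[dsro.ner] — violates constraint 3: syllable 1 onset /dsr/ has 3 consonants (> 2) → not permitted
[ral.lujb] — violates constraint 5: adjacent identical consonants /ll/ → not permitted

[sniwd]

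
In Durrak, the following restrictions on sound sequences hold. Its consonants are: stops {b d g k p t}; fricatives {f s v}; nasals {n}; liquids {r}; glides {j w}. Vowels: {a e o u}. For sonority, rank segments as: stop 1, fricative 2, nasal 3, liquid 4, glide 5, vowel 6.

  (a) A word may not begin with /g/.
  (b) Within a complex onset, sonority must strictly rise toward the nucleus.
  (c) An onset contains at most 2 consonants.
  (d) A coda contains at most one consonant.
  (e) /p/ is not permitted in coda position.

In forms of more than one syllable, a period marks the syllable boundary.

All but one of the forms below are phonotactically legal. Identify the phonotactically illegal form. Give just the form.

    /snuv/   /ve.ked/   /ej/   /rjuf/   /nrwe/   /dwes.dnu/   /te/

/nrwe/

/snuv/ — σ1 onset /sn/ (2→3 rises), coda /v/ ok → phonotactically legal
/ve.ked/ — σ1 onset /v/, coda /∅/ ok; σ2 onset /k/, coda /d/ ok → phonotactically legal
/ej/ — σ1 onset /∅/, coda /j/ ok → phonotactically legal
/rjuf/ — σ1 onset /rj/ (4→5 rises), coda /f/ ok → phonotactically legal
/nrwe/ — violates constraint (c): syllable 1 onset /nrw/ has 3 consonants (> 2) → phonotactically illegal
/dwes.dnu/ — σ1 onset /dw/ (1→5 rises), coda /s/ ok; σ2 onset /dn/ (1→3 rises), coda /∅/ ok → phonotactically legal
/te/ — σ1 onset /t/, coda /∅/ ok → phonotactically legal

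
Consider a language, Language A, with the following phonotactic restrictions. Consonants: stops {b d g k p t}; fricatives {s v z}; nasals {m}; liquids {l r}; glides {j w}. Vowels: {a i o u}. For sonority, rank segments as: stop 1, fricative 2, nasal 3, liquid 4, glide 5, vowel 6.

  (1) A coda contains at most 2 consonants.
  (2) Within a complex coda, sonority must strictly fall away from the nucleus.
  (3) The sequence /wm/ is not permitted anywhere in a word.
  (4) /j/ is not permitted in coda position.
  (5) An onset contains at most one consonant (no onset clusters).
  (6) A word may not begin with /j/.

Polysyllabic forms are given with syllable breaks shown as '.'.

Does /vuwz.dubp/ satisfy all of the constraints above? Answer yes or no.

/vuwz.dubp/ — violates constraint 2: syllable 2 coda /bp/: /b/ (stop, 1) → /p/ (stop, 1) does not fall → ill-formed

no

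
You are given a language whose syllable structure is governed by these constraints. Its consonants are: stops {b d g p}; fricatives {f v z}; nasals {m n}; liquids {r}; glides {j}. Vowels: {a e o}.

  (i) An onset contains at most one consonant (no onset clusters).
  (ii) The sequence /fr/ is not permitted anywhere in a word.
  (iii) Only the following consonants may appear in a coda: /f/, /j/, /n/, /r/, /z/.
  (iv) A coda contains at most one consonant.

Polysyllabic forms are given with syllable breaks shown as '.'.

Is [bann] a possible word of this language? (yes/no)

[bann] — violates constraint (iv): syllable 1 coda /nn/ has 2 consonants (> 1) → ill-formed

no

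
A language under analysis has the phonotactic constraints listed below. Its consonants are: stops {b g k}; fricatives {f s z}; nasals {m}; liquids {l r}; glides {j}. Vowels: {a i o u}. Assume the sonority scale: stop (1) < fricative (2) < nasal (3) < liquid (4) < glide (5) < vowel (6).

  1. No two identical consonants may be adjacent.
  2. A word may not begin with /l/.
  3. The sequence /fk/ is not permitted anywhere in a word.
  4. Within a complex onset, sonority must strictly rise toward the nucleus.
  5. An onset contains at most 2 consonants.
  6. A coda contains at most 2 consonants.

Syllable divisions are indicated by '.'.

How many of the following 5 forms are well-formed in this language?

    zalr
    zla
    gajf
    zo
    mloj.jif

4

zalr — σ1 onset /z/, coda /lr/ (2C) ok → well-formed
zla — σ1 onset /zl/ (2→4 rises), coda /∅/ ok → well-formed
gajf — σ1 onset /g/, coda /jf/ (2C) ok → well-formed
zo — σ1 onset /z/, coda /∅/ ok → well-formed
mloj.jif — violates constraint 1: adjacent identical consonants /jj/ → ill-formed
Well-formed: zalr, zla, gajf, zo → 4.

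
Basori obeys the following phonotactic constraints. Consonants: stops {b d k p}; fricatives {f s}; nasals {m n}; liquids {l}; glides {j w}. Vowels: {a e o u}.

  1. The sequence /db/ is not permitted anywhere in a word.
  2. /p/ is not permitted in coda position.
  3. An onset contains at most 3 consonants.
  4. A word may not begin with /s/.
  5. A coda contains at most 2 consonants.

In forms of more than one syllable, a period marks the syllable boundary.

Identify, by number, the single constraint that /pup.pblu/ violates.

2

/pup.pblu/: syllable 1 coda contains /p/.
This is a violation of constraint 2: "/p/ is not permitted in coda position."
The remaining constraints (1, 3, 4, 5) are satisfied.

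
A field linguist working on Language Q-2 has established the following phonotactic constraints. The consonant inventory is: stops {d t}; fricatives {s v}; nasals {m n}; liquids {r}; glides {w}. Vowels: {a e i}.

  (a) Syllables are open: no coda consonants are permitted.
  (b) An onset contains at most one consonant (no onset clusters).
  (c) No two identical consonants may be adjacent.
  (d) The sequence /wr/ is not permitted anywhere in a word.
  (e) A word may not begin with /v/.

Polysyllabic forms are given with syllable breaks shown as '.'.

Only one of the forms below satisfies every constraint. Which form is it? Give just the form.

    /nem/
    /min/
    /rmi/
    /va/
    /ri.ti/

/nem/ — violates constraint (a): syllable 1 coda /m/ has 1 consonant (> 0) → ill-formed
/min/ — violates constraint (a): syllable 1 coda /n/ has 1 consonant (> 0) → ill-formed
/rmi/ — violates constraint (b): syllable 1 onset /rm/ has 2 consonants (> 1) → ill-formed
/va/ — violates constraint (e): word begins with /v/ → ill-formed
/ri.ti/ — σ1 onset /r/, coda /∅/ ok; σ2 onset /t/, coda /∅/ ok → well-formed

/ri.ti/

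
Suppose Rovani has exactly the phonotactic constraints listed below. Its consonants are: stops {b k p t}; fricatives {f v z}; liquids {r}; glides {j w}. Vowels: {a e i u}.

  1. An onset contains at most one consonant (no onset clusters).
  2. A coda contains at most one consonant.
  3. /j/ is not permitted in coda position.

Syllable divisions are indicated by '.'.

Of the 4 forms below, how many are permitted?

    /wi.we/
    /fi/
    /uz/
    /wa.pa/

/wi.we/ — σ1 onset /w/, coda /∅/ ok; σ2 onset /w/, coda /∅/ ok → permitted
/fi/ — σ1 onset /f/, coda /∅/ ok → permitted
/uz/ — σ1 onset /∅/, coda /z/ ok → permitted
/wa.pa/ — σ1 onset /w/, coda /∅/ ok; σ2 onset /p/, coda /∅/ ok → permitted
Permitted: /wi.we/, /fi/, /uz/, /wa.pa/ → 4.

4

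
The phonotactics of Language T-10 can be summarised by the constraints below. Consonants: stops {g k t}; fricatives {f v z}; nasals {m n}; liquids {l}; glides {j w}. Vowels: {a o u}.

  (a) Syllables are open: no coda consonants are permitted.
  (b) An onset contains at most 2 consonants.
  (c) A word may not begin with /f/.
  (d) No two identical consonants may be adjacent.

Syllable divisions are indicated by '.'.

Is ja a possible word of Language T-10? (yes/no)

yes

ja — σ1 onset /j/, coda /∅/ ok → well-formed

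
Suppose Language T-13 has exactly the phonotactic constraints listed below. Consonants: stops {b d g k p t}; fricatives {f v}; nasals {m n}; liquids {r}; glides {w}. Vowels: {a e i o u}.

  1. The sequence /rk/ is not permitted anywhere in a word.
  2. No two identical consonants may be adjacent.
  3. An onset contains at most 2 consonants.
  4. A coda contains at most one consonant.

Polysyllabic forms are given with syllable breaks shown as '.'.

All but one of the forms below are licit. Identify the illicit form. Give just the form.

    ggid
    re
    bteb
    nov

ggid — violates constraint 2: adjacent identical consonants /gg/ → illicit
re — σ1 onset /r/, coda /∅/ ok → licit
bteb — σ1 onset /bt/ (2C), coda /b/ ok → licit
nov — σ1 onset /n/, coda /v/ ok → licit

ggid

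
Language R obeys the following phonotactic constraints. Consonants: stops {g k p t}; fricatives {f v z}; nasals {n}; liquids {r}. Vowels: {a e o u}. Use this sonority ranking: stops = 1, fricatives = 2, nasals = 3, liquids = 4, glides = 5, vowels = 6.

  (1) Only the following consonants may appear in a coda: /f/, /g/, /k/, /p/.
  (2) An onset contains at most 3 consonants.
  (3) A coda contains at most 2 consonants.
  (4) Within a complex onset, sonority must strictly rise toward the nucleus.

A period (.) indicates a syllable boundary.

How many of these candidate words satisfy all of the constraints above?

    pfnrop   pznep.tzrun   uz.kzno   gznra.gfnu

0

pfnrop — violates constraint 2: syllable 1 onset /pfnr/ has 4 consonants (> 3) → phonotactically illegal
pznep.tzrun — violates constraint 1: syllable 2 coda contains /n/, which is not a licensed coda consonant → phonotactically illegal
uz.kzno — violates constraint 1: syllable 1 coda contains /z/, which is not a licensed coda consonant → phonotactically illegal
gznra.gfnu — violates constraint 2: syllable 1 onset /gznr/ has 4 consonants (> 3) → phonotactically illegal
No form is phonotactically legal → 0.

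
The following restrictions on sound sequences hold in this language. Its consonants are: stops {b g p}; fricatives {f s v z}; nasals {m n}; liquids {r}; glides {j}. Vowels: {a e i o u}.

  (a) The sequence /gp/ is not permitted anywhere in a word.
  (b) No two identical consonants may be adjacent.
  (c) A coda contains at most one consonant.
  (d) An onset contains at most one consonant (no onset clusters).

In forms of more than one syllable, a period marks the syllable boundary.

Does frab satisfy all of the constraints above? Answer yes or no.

no

frab — violates constraint (d): syllable 1 onset /fr/ has 2 consonants (> 1) → illicit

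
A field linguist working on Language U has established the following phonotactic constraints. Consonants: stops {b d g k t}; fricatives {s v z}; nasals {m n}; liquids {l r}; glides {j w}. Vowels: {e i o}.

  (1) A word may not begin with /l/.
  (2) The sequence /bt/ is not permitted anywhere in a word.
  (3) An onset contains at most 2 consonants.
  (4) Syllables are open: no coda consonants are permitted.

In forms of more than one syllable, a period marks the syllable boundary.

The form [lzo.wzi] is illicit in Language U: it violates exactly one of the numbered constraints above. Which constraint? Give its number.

[lzo.wzi]: word begins with /l/.
This is a violation of constraint 1: "A word may not begin with /l/."
The remaining constraints (2, 3, 4) are satisfied.

1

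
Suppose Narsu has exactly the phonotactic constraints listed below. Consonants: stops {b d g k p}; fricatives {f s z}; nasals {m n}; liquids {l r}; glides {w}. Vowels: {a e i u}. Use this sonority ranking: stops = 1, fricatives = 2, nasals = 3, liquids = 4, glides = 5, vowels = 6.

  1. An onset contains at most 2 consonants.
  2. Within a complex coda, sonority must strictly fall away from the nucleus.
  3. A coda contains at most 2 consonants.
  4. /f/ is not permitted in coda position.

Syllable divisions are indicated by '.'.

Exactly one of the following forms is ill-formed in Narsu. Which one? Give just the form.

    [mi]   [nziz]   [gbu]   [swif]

[swif]

[mi] — σ1 onset /m/, coda /∅/ ok → well-formed
[nziz] — σ1 onset /nz/ (2C), coda /z/ ok → well-formed
[gbu] — σ1 onset /gb/ (2C), coda /∅/ ok → well-formed
[swif] — violates constraint 4: syllable 1 coda contains /f/ → ill-formed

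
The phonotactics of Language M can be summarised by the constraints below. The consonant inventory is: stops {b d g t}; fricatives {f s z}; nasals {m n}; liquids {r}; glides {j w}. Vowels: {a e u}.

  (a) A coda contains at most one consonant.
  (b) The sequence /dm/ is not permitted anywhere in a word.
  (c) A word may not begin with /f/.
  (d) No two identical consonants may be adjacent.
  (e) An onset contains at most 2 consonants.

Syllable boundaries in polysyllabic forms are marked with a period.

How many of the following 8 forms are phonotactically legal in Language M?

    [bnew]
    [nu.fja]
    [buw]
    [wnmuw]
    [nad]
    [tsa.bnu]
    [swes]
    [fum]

[bnew] — σ1 onset /bn/ (2C), coda /w/ ok → phonotactically legal
[nu.fja] — σ1 onset /n/, coda /∅/ ok; σ2 onset /fj/ (2C), coda /∅/ ok → phonotactically legal
[buw] — σ1 onset /b/, coda /w/ ok → phonotactically legal
[wnmuw] — violates constraint (e): syllable 1 onset /wnm/ has 3 consonants (> 2) → phonotactically illegal
[nad] — σ1 onset /n/, coda /d/ ok → phonotactically legal
[tsa.bnu] — σ1 onset /ts/ (2C), coda /∅/ ok; σ2 onset /bn/ (2C), coda /∅/ ok → phonotactically legal
[swes] — σ1 onset /sw/ (2C), coda /s/ ok → phonotactically legal
[fum] — violates constraint (c): word begins with /f/ → phonotactically illegal
Phonotactically legal: [bnew], [nu.fja], [buw], [nad], [tsa.bnu], [swes] → 6.

6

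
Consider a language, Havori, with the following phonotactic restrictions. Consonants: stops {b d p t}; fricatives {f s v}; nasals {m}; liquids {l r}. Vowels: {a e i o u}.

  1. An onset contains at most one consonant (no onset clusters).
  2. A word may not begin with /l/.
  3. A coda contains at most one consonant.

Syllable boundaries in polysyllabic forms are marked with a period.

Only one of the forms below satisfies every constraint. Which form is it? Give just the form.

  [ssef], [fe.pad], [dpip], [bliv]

[fe.pad]

[ssef] — violates constraint 1: syllable 1 onset /ss/ has 2 consonants (> 1) → phonotactically illegal
[fe.pad] — σ1 onset /f/, coda /∅/ ok; σ2 onset /p/, coda /d/ ok → phonotactically legal
[dpip] — violates constraint 1: syllable 1 onset /dp/ has 2 consonants (> 1) → phonotactically illegal
[bliv] — violates constraint 1: syllable 1 onset /bl/ has 2 consonants (> 1) → phonotactically illegal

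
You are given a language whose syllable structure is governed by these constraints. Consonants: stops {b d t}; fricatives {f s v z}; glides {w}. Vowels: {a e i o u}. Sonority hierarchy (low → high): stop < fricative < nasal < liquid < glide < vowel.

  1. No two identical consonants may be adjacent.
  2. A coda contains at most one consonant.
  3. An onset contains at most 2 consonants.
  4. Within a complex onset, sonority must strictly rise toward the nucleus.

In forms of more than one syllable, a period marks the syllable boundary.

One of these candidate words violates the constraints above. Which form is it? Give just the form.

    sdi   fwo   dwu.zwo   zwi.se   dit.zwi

sdi — violates constraint 4: syllable 1 onset /sd/: /s/ (fricative, 2) → /d/ (stop, 1) does not rise → ill-formed
fwo — σ1 onset /fw/ (2→5 rises), coda /∅/ ok → well-formed
dwu.zwo — σ1 onset /dw/ (1→5 rises), coda /∅/ ok; σ2 onset /zw/ (2→5 rises), coda /∅/ ok → well-formed
zwi.se — σ1 onset /zw/ (2→5 rises), coda /∅/ ok; σ2 onset /s/, coda /∅/ ok → well-formed
dit.zwi — σ1 onset /d/, coda /t/ ok; σ2 onset /zw/ (2→5 rises), coda /∅/ ok → well-formed

sdi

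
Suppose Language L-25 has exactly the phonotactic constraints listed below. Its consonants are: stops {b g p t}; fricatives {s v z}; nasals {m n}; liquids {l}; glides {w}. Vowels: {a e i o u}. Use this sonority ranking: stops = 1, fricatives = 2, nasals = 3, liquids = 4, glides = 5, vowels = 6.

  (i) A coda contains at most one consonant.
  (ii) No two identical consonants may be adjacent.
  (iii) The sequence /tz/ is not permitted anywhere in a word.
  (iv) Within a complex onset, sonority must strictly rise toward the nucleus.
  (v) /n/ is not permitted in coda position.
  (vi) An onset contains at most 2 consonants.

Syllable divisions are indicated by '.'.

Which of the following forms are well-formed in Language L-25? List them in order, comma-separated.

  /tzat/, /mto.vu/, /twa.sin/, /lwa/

/lwa/

/tzat/ — violates constraint (iii): contains banned sequence /tz/ → ill-formed
/mto.vu/ — violates constraint (iv): syllable 1 onset /mt/: /m/ (nasal, 3) → /t/ (stop, 1) does not rise → ill-formed
/twa.sin/ — violates constraint (v): syllable 2 coda contains /n/ → ill-formed
/lwa/ — σ1 onset /lw/ (4→5 rises), coda /∅/ ok → well-formed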